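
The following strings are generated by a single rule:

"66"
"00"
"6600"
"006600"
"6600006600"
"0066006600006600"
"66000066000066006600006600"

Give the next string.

006600660000660066000066000066006600006600

Each term (from the third on) is the two preceding terms concatenated in order: term 3 = 66·00 = 6600.
So term 8 is 0066006600006600·66000066000066006600006600.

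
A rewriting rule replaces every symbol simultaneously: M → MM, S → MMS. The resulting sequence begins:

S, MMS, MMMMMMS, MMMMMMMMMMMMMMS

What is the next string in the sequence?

Rewriting the 15 symbols of MMMMMMMMMMMMMMS one by one yields MM MM MM MM MM MM MM MM MM MM MM MM MM MM MMS; concatenated:

MMMMMMMMMMMMMMMMMMMMMMMMMMMMMMS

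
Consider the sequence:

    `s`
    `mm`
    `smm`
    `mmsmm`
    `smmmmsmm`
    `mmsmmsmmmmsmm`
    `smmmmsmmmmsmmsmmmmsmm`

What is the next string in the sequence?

mmsmmsmmmmsmmsmmmmsmmmmsmmsmmmmsmm

From term 3 onward, concatenate the second-to-last term with the last: s·mm = smm, mm·smm = mmsmm, …
The next term joins mmsmmsmmmmsmm and smmmmsmmmmsmmsmmmmsmm.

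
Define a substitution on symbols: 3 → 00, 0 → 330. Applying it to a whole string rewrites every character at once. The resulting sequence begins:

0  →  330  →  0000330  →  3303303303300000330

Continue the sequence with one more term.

00003300000330000033000003303303303303300000330

φ(3303303303300000330) expands symbol-by-symbol to 00 00 330 00 00 330 00 00 330 00 00 330 330 330 330 330 00 00 330; joining the 19 pieces gives the next term.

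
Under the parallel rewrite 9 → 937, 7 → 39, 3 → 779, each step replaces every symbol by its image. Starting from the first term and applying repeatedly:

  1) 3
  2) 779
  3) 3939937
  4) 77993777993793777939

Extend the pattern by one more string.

393993793777939393993793777939937779393939937779937

Replace each of the 20 characters of 77993777993793777939 in place — 39 39 937 937 779 39 39 39 937 937 779 39 937 779 39 39 39 937 779 937 — and concatenate.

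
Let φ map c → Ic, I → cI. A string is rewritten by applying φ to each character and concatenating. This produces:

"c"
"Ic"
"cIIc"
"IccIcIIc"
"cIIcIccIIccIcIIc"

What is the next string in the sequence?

IccIcIIccIIcIccIcIIcIccIIccIcIIc

φ(cIIcIccIIccIcIIc) expands symbol-by-symbol to Ic cI cI Ic cI Ic Ic cI cI Ic Ic cI Ic cI cI Ic; joining the 16 pieces gives the next term.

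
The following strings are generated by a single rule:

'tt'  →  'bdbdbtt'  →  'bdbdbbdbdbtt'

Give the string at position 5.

bdbdbbdbdbbdbdbbdbdbtt

Each term is the previous one with bdbdb prepended.
From bdbdbbdbdbtt, 2 further steps: bdbdbbdbdbtt → bdbdbbdbdbbdbdbtt → (answer).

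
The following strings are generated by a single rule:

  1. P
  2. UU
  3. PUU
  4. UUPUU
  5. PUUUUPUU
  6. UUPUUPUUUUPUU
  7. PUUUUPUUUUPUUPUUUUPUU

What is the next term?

UUPUUPUUUUPUUPUUUUPUUUUPUUPUUUUPUU

From term 3 onward, concatenate the second-to-last term with the last: P·UU = PUU, UU·PUU = UUPUU, …
Continuing: UUPUUPUUUUPUU · PUUUUPUUUUPUUPUUUUPUU gives term 8.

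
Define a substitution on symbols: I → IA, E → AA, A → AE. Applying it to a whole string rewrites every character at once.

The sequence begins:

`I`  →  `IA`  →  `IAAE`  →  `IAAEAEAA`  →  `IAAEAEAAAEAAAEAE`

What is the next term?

φ(IAAEAEAAAEAAAEAE) expands symbol-by-symbol to IA AE AE AA AE AA AE AE AE AA AE AE AE AA AE AA; joining the 16 pieces gives the next term.

IAAEAEAAAEAAAEAEAEAAAEAEAEAAAEAA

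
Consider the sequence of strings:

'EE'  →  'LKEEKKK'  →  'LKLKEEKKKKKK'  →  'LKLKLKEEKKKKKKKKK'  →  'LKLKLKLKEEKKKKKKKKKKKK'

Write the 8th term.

LKLKLKLKLKLKLKEEKKKKKKKKKKKKKKKKKKKKK

Every step adds LK to the front and KKK to the end of the previous string.
From LKLKLKLKEEKKKKKKKKKKKK, 3 further steps: LKLKLKLKEEKKKKKKKKKKKK → LKLKLKLKLKEEKKKKKKKKKKKKKKK → LKLKLKLKLKLKEEKKKKKKKKKKKKKKKKKK → (answer).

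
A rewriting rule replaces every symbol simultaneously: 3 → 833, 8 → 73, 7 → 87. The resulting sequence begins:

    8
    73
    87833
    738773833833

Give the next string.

Expanding 738773833833: 7→87, 3→833, 8→73, 7→87, 7→87, 3→833, 8→73, 3→833, 3→833, 8→73, 3→833, 3→833. Concatenated: 87 833 73 87 87 833 73 833 833 73 833 833.

878337387878337383383373833833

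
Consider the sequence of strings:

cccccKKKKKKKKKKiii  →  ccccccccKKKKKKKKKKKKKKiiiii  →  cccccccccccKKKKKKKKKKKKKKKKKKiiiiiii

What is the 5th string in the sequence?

cccccccccccccccccKKKKKKKKKKKKKKKKKKKKKKKKKKiiiiiiiiiii

Reading off run lengths: c runs 5, 8, 11; K runs 10, 14, 18; i runs 3, 5, 7 — each is linear in n, where the shown terms are n = 2, 3, 4.
At n = 6 the blocks have lengths 17, 26, 11.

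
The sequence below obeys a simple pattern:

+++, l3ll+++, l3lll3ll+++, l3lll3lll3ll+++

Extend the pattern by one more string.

l3lll3lll3lll3ll+++

The strings grow by a fixed prefix l3ll each time.
One more step from l3lll3lll3ll+++ gives the answer.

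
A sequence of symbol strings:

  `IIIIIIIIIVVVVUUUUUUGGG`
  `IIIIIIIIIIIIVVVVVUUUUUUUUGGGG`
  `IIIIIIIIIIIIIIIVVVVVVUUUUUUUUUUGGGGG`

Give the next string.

The n-th term is 3n I's then n+1 V's then 2n U's then n G's, where the shown terms are n = 3, 4, 5.
At n = 6 the blocks have lengths 18, 7, 12, 6.

IIIIIIIIIIIIIIIIIIVVVVVVVUUUUUUUUUUUUGGGGGG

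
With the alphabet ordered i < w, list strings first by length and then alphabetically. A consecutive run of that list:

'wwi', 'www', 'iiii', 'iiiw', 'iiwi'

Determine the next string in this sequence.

iiww

The successor of iiwi increments the rightmost position that isn't already w and resets every position after it to i.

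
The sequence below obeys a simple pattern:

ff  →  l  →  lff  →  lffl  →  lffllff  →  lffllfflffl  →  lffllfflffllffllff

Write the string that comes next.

This is a Fibonacci-style word recurrence s(k) = s(k−1)·s(k−2): e.g. l·ff = lff.
The next term joins lffllfflffllffllff and lffllfflffl.

lffllfflffllffllfflffllfflffl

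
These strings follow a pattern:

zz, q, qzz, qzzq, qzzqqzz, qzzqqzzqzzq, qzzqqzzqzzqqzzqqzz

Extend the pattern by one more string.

qzzqqzzqzzqqzzqqzzqzzqqzzqzzq

From term 3 onward, concatenate the last term with the second-to-last: q·zz = qzz, qzz·q = qzzq, …
Continuing: qzzqqzzqzzqqzzqqzz · qzzqqzzqzzq gives term 8.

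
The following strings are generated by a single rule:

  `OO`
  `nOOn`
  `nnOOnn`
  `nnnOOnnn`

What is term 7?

nnnnnnOOnnnnnn

s(k+1) = n·s(k)·n, so each term gains n as a prefix and n as a suffix.
From nnnOOnnn, 3 further steps: nnnOOnnn → nnnnOOnnnn → nnnnnOOnnnnn → (answer).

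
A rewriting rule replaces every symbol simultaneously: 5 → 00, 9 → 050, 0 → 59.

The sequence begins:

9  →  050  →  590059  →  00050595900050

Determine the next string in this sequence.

595959005900050000505959590059

Replace each of the 14 characters of 00050595900050 in place — 59 59 59 00 59 00 050 00 050 59 59 59 00 59 — and concatenate.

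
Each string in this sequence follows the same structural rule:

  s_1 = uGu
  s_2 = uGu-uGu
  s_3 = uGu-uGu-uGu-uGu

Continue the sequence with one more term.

Each string is two copies of the previous one joined by '-'.
So the next term is two copies of uGu-uGu-uGu-uGu with '-' between the halves.

uGu-uGu-uGu-uGu-uGu-uGu-uGu-uGu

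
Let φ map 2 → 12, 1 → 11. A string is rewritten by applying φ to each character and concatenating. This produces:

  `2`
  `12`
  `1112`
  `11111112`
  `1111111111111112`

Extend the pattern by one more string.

Applying the rule to each of the 16 symbols of 1111111111111112 gives the pieces 11 11 11 11 11 11 11 11 11 11 11 11 11 11 11 12, which concatenate to the answer.

11111111111111111111111111111112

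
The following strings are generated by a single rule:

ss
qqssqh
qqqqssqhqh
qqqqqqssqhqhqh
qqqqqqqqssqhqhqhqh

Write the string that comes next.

Each term wraps the previous one in qq on the left and qh on the right.
Applying this once more to qqqqqqqqssqhqhqhqh:

qqqqqqqqqqssqhqhqhqhqh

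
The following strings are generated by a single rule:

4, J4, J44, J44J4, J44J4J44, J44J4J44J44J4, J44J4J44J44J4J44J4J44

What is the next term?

Each term (from the third on) is the previous term followed by the one before it: term 3 = J4·4 = J44.
Continuing: J44J4J44J44J4J44J4J44 · J44J4J44J44J4 gives term 8.

J44J4J44J44J4J44J4J44J44J4J44J44J4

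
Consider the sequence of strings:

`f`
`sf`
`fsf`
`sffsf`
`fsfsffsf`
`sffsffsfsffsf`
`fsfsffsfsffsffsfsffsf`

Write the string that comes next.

sffsffsfsffsffsfsffsfsffsffsfsffsf

From term 3 onward, concatenate the second-to-last term with the last: f·sf = fsf, sf·fsf = sffsf, …
So term 8 is sffsffsfsffsf·fsfsffsfsffsffsfsffsf.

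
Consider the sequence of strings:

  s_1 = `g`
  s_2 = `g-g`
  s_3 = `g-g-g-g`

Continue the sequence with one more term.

g-g-g-g-g-g-g-g

Every step duplicates the string with '-' between the halves.
One more doubling of g-g-g-g gives the answer.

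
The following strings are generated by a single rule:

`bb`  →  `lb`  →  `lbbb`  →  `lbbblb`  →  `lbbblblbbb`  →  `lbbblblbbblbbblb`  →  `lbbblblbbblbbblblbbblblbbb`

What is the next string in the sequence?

lbbblblbbblbbblblbbblblbbblbbblblbbblbbblb

This is a Fibonacci-style word recurrence s(k) = s(k−1)·s(k−2): e.g. lb·bb = lbbb.
Continuing: lbbblblbbblbbblblbbblblbbb · lbbblblbbblbbblb gives term 8.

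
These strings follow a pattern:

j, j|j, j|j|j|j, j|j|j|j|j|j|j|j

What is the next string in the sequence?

Each string is two copies of the previous one joined by '|'.
So the next term is two copies of j|j|j|j|j|j|j|j with '|' between the halves.

j|j|j|j|j|j|j|j|j|j|j|j|j|j|j|j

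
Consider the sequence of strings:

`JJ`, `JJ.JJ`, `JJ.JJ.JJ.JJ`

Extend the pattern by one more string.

JJ.JJ.JJ.JJ.JJ.JJ.JJ.JJ

Each string is two copies of the previous one joined by '.'.
So the next term is two copies of JJ.JJ.JJ.JJ with '.' between the halves.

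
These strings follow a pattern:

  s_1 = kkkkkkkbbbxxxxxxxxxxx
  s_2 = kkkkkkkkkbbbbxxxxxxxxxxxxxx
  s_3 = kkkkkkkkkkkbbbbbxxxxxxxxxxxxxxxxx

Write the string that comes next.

The n-th term is 2n+1 k's then n b's then 3n+2 x's, where the shown terms are n = 3, 4, 5.
Setting n = 6 gives 13, 6, 20 characters in each block.

kkkkkkkkkkkkkbbbbbbxxxxxxxxxxxxxxxxxxxx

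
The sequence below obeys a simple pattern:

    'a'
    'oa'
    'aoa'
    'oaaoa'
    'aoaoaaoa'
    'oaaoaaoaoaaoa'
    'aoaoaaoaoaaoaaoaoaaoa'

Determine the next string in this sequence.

oaaoaaoaoaaoaaoaoaaoaoaaoaaoaoaaoa

This is a Fibonacci-style word recurrence s(k) = s(k−2)·s(k−1): e.g. a·oa = aoa.
Continuing: oaaoaaoaoaaoa · aoaoaaoaoaaoaaoaoaaoa gives term 8.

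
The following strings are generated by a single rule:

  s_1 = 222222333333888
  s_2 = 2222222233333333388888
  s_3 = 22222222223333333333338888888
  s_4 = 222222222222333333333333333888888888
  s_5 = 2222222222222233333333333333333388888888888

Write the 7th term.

222222222222222222333333333333333333333333888888888888888

Each string has the form 2^{2n+2} 3^{3n} 8^{2n-1}, where the shown terms are n = 2, 3, 4, 5, 6.
Setting n = 8 gives 18, 24, 15 characters in each block.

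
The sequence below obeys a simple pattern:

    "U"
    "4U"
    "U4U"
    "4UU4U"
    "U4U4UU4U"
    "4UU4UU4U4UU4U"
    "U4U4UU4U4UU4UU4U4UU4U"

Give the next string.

From term 3 onward, concatenate the second-to-last term with the last: U·4U = U4U, 4U·U4U = 4UU4U, …
Continuing: 4UU4UU4U4UU4U · U4U4UU4U4UU4UU4U4UU4U gives term 8.

4UU4UU4U4UU4UU4U4UU4U4UU4UU4U4UU4U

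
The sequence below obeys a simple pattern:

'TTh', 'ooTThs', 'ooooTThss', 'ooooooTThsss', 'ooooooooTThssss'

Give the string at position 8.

Every step adds oo to the front and s to the end of the previous string.
From ooooooooTThssss, 3 further steps: ooooooooTThssss → ooooooooooTThsssss → ooooooooooooTThssssss → (answer).

ooooooooooooooTThsssssss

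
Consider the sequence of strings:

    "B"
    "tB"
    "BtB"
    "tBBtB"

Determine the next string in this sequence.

Each term (from the third on) is the two preceding terms concatenated in order: term 3 = B·tB = BtB.
Continuing: BtB · tBBtB gives term 5.

BtBtBBtB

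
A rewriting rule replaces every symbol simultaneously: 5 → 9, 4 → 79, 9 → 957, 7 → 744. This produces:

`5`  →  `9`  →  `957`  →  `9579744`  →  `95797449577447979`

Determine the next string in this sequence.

9579744957744797995797447447979744957744957

Replace each of the 17 characters of 95797449577447979 in place — 957 9 744 957 744 79 79 957 9 744 744 79 79 744 957 744 957 — and concatenate.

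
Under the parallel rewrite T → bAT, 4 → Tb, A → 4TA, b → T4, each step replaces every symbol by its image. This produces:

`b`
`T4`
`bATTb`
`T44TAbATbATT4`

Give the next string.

Replace each of the 13 characters of T44TAbATbATT4 in place — bAT Tb Tb bAT 4TA T4 4TA bAT T4 4TA bAT bAT Tb — and concatenate.

bATTbTbbAT4TAT44TAbATT44TAbATbATTb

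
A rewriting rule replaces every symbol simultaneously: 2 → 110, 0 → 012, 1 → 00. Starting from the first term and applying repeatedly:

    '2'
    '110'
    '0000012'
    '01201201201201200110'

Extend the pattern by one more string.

Rewriting the 20 symbols of 01201201201201200110 one by one yields 012 00 110 012 00 110 012 00 110 012 00 110 012 00 110 012 012 00 00 012; concatenated:

01200110012001100120011001200110012001100120120000012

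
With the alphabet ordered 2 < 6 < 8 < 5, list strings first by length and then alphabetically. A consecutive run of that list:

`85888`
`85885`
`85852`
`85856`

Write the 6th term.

85855

Advancing 2 positions from 85856 through 85856 → 85858 reaches term 6.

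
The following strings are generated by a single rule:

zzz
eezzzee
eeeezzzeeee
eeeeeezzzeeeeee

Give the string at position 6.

Each term wraps the previous one in ee on the left and ee on the right.
From eeeeeezzzeeeeee, 2 further steps: eeeeeezzzeeeeee → eeeeeeeezzzeeeeeeee → (answer).

eeeeeeeeeezzzeeeeeeeeee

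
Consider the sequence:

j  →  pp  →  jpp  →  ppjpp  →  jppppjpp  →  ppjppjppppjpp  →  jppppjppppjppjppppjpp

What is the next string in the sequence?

ppjppjppppjppjppppjppppjppjppppjpp

From term 3 onward, concatenate the second-to-last term with the last: j·pp = jpp, pp·jpp = ppjpp, …
The next term joins ppjppjppppjpp and jppppjppppjppjppppjpp.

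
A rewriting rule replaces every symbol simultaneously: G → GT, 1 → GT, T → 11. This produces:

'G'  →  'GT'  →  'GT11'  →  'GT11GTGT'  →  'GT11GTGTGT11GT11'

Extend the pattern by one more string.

GT11GTGTGT11GT11GT11GTGTGT11GTGT

Applying the rule to each of the 16 symbols of GT11GTGTGT11GT11 gives the pieces GT 11 GT GT GT 11 GT 11 GT 11 GT GT GT 11 GT GT, which concatenate to the answer.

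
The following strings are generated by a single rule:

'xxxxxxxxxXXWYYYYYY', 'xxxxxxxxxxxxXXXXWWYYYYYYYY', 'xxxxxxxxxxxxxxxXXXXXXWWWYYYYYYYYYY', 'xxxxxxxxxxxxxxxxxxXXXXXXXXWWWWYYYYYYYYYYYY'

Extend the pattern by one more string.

xxxxxxxxxxxxxxxxxxxxxXXXXXXXXXXWWWWWYYYYYYYYYYYYYY

Reading off run lengths: x runs 9, 12, 15, 18; X runs 2, 4, 6, 8; W runs 1, 2, 3, 4; Y runs 6, 8, 10, 12 — each is linear in n, where the shown terms are n = 2, 3, 4, 5.
For the next term, n = 6, so the run lengths are 21, 10, 5, 14.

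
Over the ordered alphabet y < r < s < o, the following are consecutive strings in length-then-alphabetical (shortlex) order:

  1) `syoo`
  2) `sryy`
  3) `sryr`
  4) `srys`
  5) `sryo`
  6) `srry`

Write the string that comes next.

The successor of srry increments the rightmost position that isn't already o and resets every position after it to y.

srrr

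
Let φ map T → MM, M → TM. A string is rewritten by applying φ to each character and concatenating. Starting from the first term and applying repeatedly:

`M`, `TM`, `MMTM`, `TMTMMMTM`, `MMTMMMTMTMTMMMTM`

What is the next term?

TMTMMMTMTMTMMMTMMMTMMMTMTMTMMMTM

φ(MMTMMMTMTMTMMMTM) expands symbol-by-symbol to TM TM MM TM TM TM MM TM MM TM MM TM TM TM MM TM; joining the 16 pieces gives the next term.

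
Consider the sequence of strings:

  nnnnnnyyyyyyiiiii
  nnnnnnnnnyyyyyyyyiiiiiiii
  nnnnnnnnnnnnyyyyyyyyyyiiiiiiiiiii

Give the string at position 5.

nnnnnnnnnnnnnnnnnnyyyyyyyyyyyyyyiiiiiiiiiiiiiiiii

Reading off run lengths: n runs 6, 9, 12; y runs 6, 8, 10; i runs 5, 8, 11 — each is linear in n, where the shown terms are n = 2, 3, 4.
At n = 6 the blocks have lengths 18, 14, 17.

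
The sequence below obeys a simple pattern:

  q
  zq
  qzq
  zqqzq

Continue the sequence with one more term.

This is a Fibonacci-style word recurrence s(k) = s(k−2)·s(k−1): e.g. q·zq = qzq.
So term 5 is qzq·zqqzq.

qzqzqqzq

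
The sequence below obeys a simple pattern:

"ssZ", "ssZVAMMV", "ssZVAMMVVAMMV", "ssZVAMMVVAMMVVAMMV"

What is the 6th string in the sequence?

Every step adds VAMMV to the end: s(k+1) = s(k)·VAMMV.
From ssZVAMMVVAMMVVAMMV, 2 further steps: ssZVAMMVVAMMVVAMMV → ssZVAMMVVAMMVVAMMVVAMMV → (answer).

ssZVAMMVVAMMVVAMMVVAMMVVAMMV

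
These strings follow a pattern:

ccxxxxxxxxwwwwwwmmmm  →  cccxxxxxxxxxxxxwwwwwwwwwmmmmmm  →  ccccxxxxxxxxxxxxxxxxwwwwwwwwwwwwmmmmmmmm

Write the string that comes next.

The n-th term is n c's then 4n x's then 3n w's then 2n m's, where the shown terms are n = 2, 3, 4.
For the next term, n = 5, so the run lengths are 5, 20, 15, 10.

cccccxxxxxxxxxxxxxxxxxxxxwwwwwwwwwwwwwwwmmmmmmmmmm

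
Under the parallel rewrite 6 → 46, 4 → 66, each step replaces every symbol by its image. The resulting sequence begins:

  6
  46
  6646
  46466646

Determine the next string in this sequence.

6646664646466646

Apply φ to 46466646 symbol by symbol: 4→66, 6→46, 4→66, 6→46, 6→46, 6→46, 4→66, 6→46; joined: 66 46 66 46 46 46 66 46.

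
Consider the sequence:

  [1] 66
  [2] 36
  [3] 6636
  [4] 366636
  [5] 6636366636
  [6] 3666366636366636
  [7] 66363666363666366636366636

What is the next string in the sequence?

366636663636663666363666363666366636366636

Each term (from the third on) is the two preceding terms concatenated in order: term 3 = 66·36 = 6636.
The next term joins 3666366636366636 and 66363666363666366636366636.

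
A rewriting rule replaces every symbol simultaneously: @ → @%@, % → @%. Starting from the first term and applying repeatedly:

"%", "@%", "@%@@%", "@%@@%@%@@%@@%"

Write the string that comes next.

φ(@%@@%@%@@%@@%) expands symbol-by-symbol to @%@ @% @%@ @%@ @% @%@ @% @%@ @%@ @% @%@ @%@ @%; joining the 13 pieces gives the next term.

@%@@%@%@@%@@%@%@@%@%@@%@@%@%@@%@@%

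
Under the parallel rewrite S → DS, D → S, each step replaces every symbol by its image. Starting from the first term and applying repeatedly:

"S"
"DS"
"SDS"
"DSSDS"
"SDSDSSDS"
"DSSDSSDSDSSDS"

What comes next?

SDSDSSDSDSSDSSDSDSSDS

Applying the rule to each of the 13 symbols of DSSDSSDSDSSDS gives the pieces S DS DS S DS DS S DS S DS DS S DS, which concatenate to the answer.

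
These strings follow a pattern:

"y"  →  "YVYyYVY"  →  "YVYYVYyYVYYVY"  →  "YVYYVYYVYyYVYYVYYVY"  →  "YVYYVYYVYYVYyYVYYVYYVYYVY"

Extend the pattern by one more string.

Each term wraps the previous one in YVY on the left and YVY on the right.
So the next term is YVY·YVYYVYYVYYVYyYVYYVYYVYYVY·YVY.

YVYYVYYVYYVYYVYyYVYYVYYVYYVYYVY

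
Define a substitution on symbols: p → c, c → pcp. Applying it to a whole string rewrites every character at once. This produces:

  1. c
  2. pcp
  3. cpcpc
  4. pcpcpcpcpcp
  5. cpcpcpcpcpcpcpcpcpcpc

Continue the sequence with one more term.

pcpcpcpcpcpcpcpcpcpcpcpcpcpcpcpcpcpcpcpcpcp

φ(cpcpcpcpcpcpcpcpcpcpc) expands symbol-by-symbol to pcp c pcp c pcp c pcp c pcp c pcp c pcp c pcp c pcp c pcp c pcp; joining the 21 pieces gives the next term.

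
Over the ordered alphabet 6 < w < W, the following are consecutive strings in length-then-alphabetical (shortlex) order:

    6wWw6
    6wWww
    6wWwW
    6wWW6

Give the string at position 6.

6wWWW

Advancing 2 positions from 6wWW6 through 6wWW6 → 6wWWw reaches term 6.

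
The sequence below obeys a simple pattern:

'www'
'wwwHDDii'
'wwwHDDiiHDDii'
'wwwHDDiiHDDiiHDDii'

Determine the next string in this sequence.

wwwHDDiiHDDiiHDDiiHDDii

Every step adds HDDii to the end: s(k+1) = s(k)·HDDii.
So the next term is wwwHDDiiHDDiiHDDii·HDDii.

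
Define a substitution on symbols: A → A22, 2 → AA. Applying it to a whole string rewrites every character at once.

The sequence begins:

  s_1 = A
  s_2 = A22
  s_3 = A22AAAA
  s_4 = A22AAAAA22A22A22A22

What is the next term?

A22AAAAA22A22A22A22A22AAAAA22AAAAA22AAAAA22AAAA

Applying the rule to each of the 19 symbols of A22AAAAA22A22A22A22 gives the pieces A22 AA AA A22 A22 A22 A22 A22 AA AA A22 AA AA A22 AA AA A22 AA AA, which concatenate to the answer.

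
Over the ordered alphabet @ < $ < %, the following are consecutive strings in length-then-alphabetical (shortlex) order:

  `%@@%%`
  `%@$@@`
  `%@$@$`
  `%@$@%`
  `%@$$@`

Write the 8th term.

Advancing 3 positions from %@$$@ through %@$$@ → %@$$$ → %@$$% reaches term 8.

%@$%@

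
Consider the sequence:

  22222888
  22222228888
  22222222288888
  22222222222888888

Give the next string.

22222222222228888888

The n-th term is 2n+1 2's then n+1 8's, where the shown terms are n = 2, 3, 4, 5.
At n = 6 the blocks have lengths 13, 7.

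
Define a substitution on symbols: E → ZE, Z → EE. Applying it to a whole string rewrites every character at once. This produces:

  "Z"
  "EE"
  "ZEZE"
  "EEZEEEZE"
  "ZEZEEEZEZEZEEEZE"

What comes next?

EEZEEEZEZEZEEEZEEEZEEEZEZEZEEEZE

Replace each of the 16 characters of ZEZEEEZEZEZEEEZE in place — EE ZE EE ZE ZE ZE EE ZE EE ZE EE ZE ZE ZE EE ZE — and concatenate.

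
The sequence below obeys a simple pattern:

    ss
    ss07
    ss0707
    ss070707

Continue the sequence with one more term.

ss07070707

Each term is the previous one with 07 appended.
So the next term is ss070707·07.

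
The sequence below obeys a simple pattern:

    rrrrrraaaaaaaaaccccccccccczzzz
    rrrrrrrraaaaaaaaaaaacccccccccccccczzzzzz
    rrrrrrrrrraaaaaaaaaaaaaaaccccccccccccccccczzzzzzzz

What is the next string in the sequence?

Each string has the form r^{2n} a^{3n} c^{3n+2} z^{2n-2}, where the shown terms are n = 3, 4, 5.
At n = 6 the blocks have lengths 12, 18, 20, 10.

rrrrrrrrrrrraaaaaaaaaaaaaaaaaacccccccccccccccccccczzzzzzzzzz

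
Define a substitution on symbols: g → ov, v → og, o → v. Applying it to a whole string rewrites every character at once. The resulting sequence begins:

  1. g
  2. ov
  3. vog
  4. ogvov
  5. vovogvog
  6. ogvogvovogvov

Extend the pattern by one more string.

φ(ogvogvovogvov) expands symbol-by-symbol to v ov og v ov og v og v ov og v og; joining the 13 pieces gives the next term.

vovogvovogvogvovogvog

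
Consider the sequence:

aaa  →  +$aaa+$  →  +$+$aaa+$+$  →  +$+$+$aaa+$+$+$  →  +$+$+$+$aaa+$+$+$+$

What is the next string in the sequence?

+$+$+$+$+$aaa+$+$+$+$+$

Every step adds +$ to the front and +$ to the end of the previous string.
One more step from +$+$+$+$aaa+$+$+$+$ gives the answer.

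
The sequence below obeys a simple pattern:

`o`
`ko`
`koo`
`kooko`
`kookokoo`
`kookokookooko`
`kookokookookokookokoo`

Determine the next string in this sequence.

kookokookookokookokookookokookooko

Each term (from the third on) is the previous term followed by the one before it: term 3 = ko·o = koo.
The next term joins kookokookookokookokoo and kookokookooko.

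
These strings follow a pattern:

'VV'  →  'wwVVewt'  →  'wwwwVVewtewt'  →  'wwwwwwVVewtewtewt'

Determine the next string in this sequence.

Every step adds ww to the front and ewt to the end of the previous string.
Applying this once more to wwwwwwVVewtewtewt:

wwwwwwwwVVewtewtewtewt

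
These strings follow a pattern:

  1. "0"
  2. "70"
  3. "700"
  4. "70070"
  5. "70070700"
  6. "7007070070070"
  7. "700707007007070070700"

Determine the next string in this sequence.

7007070070070700707007007070070070

From term 3 onward, concatenate the last term with the second-to-last: 70·0 = 700, 700·70 = 70070, …
So term 8 is 700707007007070070700·7007070070070.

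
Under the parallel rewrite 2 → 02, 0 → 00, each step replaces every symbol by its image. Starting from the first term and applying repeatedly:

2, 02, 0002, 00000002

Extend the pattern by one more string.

0000000000000002

Apply φ to 00000002 symbol by symbol: 0→00, 0→00, 0→00, 0→00, 0→00, 0→00, 0→00, 2→02; joined: 00 00 00 00 00 00 00 02.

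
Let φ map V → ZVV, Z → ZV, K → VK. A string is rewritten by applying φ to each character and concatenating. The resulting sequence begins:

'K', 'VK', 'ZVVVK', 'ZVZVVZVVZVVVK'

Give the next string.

φ(ZVZVVZVVZVVVK) expands symbol-by-symbol to ZV ZVV ZV ZVV ZVV ZV ZVV ZVV ZV ZVV ZVV ZVV VK; joining the 13 pieces gives the next term.

ZVZVVZVZVVZVVZVZVVZVVZVZVVZVVZVVVK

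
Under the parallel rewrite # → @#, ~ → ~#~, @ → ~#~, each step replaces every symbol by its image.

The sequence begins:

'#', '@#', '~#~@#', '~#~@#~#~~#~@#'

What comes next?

Rewriting the 13 symbols of ~#~@#~#~~#~@# one by one yields ~#~ @# ~#~ ~#~ @# ~#~ @# ~#~ ~#~ @# ~#~ ~#~ @#; concatenated:

~#~@#~#~~#~@#~#~@#~#~~#~@#~#~~#~@#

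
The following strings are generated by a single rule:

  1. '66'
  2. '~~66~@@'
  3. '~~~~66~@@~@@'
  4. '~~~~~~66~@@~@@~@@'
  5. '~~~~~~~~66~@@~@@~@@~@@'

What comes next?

Each term wraps the previous one in ~~ on the left and ~@@ on the right.
Applying this once more to ~~~~~~~~66~@@~@@~@@~@@:

~~~~~~~~~~66~@@~@@~@@~@@~@@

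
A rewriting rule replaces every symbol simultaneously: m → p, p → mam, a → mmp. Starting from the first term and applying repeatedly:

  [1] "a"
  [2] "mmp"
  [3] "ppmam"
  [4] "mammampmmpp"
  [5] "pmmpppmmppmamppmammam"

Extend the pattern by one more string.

mamppmammammamppmammampmmppmammampmmpppmmpp

Replace each of the 21 characters of pmmpppmmppmamppmammam in place — mam p p mam mam mam p p mam mam p mmp p mam mam p mmp p p mmp p — and concatenate.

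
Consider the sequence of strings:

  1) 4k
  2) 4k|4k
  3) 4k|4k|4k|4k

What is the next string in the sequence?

4k|4k|4k|4k|4k|4k|4k|4k

Each string is two copies of the previous one joined by '|'.
So the next term is two copies of 4k|4k|4k|4k with '|' between the halves.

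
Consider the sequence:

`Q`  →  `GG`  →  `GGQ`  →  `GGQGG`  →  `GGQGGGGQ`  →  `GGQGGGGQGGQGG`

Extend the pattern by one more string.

GGQGGGGQGGQGGGGQGGGGQ

Each term (from the third on) is the previous term followed by the one before it: term 3 = GG·Q = GGQ.
The next term joins GGQGGGGQGGQGG and GGQGGGGQ.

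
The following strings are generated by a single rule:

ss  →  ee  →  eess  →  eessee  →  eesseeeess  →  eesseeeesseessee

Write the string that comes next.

eesseeeesseesseeeesseeeess

Each term (from the third on) is the previous term followed by the one before it: term 3 = ee·ss = eess.
So term 7 is eesseeeesseessee·eesseeeess.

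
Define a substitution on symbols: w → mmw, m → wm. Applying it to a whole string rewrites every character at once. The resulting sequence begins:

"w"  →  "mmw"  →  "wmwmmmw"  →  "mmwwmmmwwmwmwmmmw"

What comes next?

wmwmmmwmmwwmwmwmmmwmmwwmmmwwmmmwwmwmwmmmw

Replace each of the 17 characters of mmwwmmmwwmwmwmmmw in place — wm wm mmw mmw wm wm wm mmw mmw wm mmw wm mmw wm wm wm mmw — and concatenate.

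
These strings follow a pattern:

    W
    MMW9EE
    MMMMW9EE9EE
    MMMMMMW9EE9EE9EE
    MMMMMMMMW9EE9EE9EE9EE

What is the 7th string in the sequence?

MMMMMMMMMMMMW9EE9EE9EE9EE9EE9EE

s(k+1) = MM·s(k)·9EE, so each term gains MM as a prefix and 9EE as a suffix.
From MMMMMMMMW9EE9EE9EE9EE, 2 further steps: MMMMMMMMW9EE9EE9EE9EE → MMMMMMMMMMW9EE9EE9EE9EE9EE → (answer).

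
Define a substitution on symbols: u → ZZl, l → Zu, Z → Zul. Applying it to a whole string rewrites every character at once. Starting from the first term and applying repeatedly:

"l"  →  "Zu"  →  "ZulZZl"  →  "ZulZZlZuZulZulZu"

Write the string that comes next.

ZulZZlZuZulZulZuZulZZlZulZZlZuZulZZlZuZulZZl

φ(ZulZZlZuZulZulZu) expands symbol-by-symbol to Zul ZZl Zu Zul Zul Zu Zul ZZl Zul ZZl Zu Zul ZZl Zu Zul ZZl; joining the 16 pieces gives the next term.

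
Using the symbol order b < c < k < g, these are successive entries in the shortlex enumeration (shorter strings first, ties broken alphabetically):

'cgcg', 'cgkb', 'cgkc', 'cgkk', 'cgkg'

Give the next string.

Find the rightmost character of cgkg below g, bump it to the next letter, and reset everything to its right to b.

cggb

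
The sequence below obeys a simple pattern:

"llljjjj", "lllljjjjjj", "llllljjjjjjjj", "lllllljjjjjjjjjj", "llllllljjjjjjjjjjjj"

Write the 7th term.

llllllllljjjjjjjjjjjjjjjj

Each string has the form l^{n+1} j^{2n}, where the shown terms are n = 2, 3, 4, 5, 6.
For term 7, n = 8, so the run lengths are 9, 16.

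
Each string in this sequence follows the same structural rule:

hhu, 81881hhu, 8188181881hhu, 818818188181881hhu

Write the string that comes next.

Every step adds 81881 at the front: s(k+1) = 81881·s(k).
Applying this once more to 818818188181881hhu:

81881818818188181881hhu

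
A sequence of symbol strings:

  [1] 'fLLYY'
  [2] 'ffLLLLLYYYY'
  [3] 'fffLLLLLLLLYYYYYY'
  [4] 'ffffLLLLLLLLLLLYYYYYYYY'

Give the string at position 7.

Reading off run lengths: f runs 1, 2, 3, 4; L runs 2, 5, 8, 11; Y runs 2, 4, 6, 8 — each is linear in n (n = 1, 2, …).
For term 7, n = 7, so the run lengths are 7, 20, 14.

fffffffLLLLLLLLLLLLLLLLLLLLYYYYYYYYYYYYYY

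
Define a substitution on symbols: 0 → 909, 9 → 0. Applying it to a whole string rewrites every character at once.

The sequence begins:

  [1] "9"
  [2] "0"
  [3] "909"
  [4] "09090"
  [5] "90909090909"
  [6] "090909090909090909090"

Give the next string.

9090909090909090909090909090909090909090909

Replace each of the 21 characters of 090909090909090909090 in place — 909 0 909 0 909 0 909 0 909 0 909 0 909 0 909 0 909 0 909 0 909 — and concatenate.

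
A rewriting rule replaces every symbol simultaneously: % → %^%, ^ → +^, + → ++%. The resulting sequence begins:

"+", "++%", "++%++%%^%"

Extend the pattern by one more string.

++%++%%^%++%++%%^%%^%+^%^%

Expanding ++%++%%^%: +→++%, +→++%, %→%^%, +→++%, +→++%, %→%^%, %→%^%, ^→+^, %→%^%. Concatenated: ++% ++% %^% ++% ++% %^% %^% +^ %^%.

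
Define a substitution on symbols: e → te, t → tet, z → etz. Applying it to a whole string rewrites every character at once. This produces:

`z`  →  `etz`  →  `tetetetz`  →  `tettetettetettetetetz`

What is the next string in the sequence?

tettetettettetettetettettetettetettettetettetettetetetz

Replace each of the 21 characters of tettetettetettetetetz in place — tet te tet tet te tet te tet tet te tet te tet tet te tet te tet te tet etz — and concatenate.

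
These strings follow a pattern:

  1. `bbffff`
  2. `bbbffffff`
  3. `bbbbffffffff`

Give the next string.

Reading off run lengths: b runs 2, 3, 4; f runs 4, 6, 8 — each is linear in n, where the shown terms are n = 2, 3, 4.
Setting n = 5 gives 5, 10 characters in each block.

bbbbbffffffffff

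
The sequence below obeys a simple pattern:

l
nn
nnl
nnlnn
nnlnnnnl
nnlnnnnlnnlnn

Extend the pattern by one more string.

Each term (from the third on) is the previous term followed by the one before it: term 3 = nn·l = nnl.
Continuing: nnlnnnnlnnlnn · nnlnnnnl gives term 7.

nnlnnnnlnnlnnnnlnnnnl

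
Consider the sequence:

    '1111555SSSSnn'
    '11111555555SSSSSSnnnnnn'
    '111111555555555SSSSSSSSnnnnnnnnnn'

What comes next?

1111111555555555555SSSSSSSSSSnnnnnnnnnnnnnn

Reading off run lengths: 1 runs 4, 5, 6; 5 runs 3, 6, 9; S runs 4, 6, 8; n runs 2, 6, 10 — each is linear in n (n = 1, 2, …).
At n = 4 the blocks have lengths 7, 12, 10, 14.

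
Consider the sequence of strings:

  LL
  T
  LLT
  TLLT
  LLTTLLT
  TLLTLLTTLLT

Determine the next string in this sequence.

LLTTLLTTLLTLLTTLLT

Each term (from the third on) is the two preceding terms concatenated in order: term 3 = LL·T = LLT.
The next term joins LLTTLLT and TLLTLLTTLLT.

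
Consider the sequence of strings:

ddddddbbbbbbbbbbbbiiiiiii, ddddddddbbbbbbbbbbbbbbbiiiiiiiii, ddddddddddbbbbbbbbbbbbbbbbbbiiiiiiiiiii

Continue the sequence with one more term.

ddddddddddddbbbbbbbbbbbbbbbbbbbbbiiiiiiiiiiiii

The n-th term is 2n d's then 3n+3 b's then 2n+1 i's, where the shown terms are n = 3, 4, 5.
For the next term, n = 6, so the run lengths are 12, 21, 13.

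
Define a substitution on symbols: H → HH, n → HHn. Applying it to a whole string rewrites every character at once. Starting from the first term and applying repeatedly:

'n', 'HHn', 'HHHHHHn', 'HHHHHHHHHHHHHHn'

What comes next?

φ(HHHHHHHHHHHHHHn) expands symbol-by-symbol to HH HH HH HH HH HH HH HH HH HH HH HH HH HH HHn; joining the 15 pieces gives the next term.

HHHHHHHHHHHHHHHHHHHHHHHHHHHHHHn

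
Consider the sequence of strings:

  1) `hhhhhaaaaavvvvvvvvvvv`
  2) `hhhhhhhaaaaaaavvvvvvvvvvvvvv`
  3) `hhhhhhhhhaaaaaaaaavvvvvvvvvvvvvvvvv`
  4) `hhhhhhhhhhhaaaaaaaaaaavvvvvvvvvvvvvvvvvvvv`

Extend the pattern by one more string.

hhhhhhhhhhhhhaaaaaaaaaaaaavvvvvvvvvvvvvvvvvvvvvvv

Each string has the form h^{2n-1} a^{2n-1} v^{3n+2}, where the shown terms are n = 3, 4, 5, 6.
For the next term, n = 7, so the run lengths are 13, 13, 23.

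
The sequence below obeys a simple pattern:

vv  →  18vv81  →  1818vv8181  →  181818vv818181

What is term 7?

s(k+1) = 18·s(k)·81, so each term gains 18 as a prefix and 81 as a suffix.
From 181818vv818181, 3 further steps: 181818vv818181 → 18181818vv81818181 → 1818181818vv8181818181 → (answer).

181818181818vv818181818181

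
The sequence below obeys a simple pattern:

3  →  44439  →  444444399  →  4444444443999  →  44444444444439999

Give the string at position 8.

44444444444444444444439999999

s(k+1) = 444·s(k)·9, so each term gains 444 as a prefix and 9 as a suffix.
From 44444444444439999, 3 further steps: 44444444444439999 → 444444444444444399999 → 4444444444444444443999999 → (answer).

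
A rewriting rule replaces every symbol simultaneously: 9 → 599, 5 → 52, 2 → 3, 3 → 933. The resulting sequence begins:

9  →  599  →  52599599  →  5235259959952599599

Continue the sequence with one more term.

52393352352599599525995995235259959952599599

φ(5235259959952599599) expands symbol-by-symbol to 52 3 933 52 3 52 599 599 52 599 599 52 3 52 599 599 52 599 599; joining the 19 pieces gives the next term.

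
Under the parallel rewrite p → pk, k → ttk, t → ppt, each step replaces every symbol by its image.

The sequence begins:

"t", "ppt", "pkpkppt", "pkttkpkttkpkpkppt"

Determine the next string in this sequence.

pkttkpptpptttkpkttkpptpptttkpkttkpkttkpkpkppt

Applying the rule to each of the 17 symbols of pkttkpkttkpkpkppt gives the pieces pk ttk ppt ppt ttk pk ttk ppt ppt ttk pk ttk pk ttk pk pk ppt, which concatenate to the answer.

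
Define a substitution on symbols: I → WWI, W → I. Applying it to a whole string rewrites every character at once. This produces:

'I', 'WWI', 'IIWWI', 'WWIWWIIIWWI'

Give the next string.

IIWWIIIWWIWWIWWIIIWWI

Rewriting each symbol of WWIWWIIIWWI: W→I, W→I, I→WWI, W→I, W→I, I→WWI, I→WWI, I→WWI, W→I, W→I, I→WWI, which concatenates to I I WWI I I WWI WWI WWI I I WWI.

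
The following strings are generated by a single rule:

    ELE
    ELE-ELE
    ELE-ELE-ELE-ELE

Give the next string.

Every step duplicates the string with '-' between the halves.
So the next term is two copies of ELE-ELE-ELE-ELE with '-' between the halves.

ELE-ELE-ELE-ELE-ELE-ELE-ELE-ELE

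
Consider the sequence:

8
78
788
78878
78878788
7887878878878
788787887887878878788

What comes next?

This is a Fibonacci-style word recurrence s(k) = s(k−1)·s(k−2): e.g. 78·8 = 788.
The next term joins 788787887887878878788 and 7887878878878.

7887878878878788787887887878878878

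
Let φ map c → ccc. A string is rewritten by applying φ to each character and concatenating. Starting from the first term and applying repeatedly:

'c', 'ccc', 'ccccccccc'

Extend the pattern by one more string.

ccccccccccccccccccccccccccc

Rewriting each symbol of ccccccccc: c→ccc, c→ccc, c→ccc, c→ccc, c→ccc, c→ccc, c→ccc, c→ccc, c→ccc, which concatenates to ccc ccc ccc ccc ccc ccc ccc ccc ccc.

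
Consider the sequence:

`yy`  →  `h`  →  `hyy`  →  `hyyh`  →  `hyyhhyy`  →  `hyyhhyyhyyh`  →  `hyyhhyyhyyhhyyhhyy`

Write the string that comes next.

hyyhhyyhyyhhyyhhyyhyyhhyyhyyh

Each term (from the third on) is the previous term followed by the one before it: term 3 = h·yy = hyy.
The next term joins hyyhhyyhyyhhyyhhyy and hyyhhyyhyyh.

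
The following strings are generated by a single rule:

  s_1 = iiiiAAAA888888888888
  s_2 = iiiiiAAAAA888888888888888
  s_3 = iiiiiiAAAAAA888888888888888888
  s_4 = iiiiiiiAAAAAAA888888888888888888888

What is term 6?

iiiiiiiiiAAAAAAAAA888888888888888888888888888

The n-th term is n+1 i's then n+1 A's then 3n+3 8's, where the shown terms are n = 3, 4, 5, 6.
For term 6, n = 8, so the run lengths are 9, 9, 27.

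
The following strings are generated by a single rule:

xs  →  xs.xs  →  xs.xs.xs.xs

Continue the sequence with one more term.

xs.xs.xs.xs.xs.xs.xs.xs

s(k+1) = s(k)·.·s(k) — each term doubles the last with '.' between the halves.
One more doubling of xs.xs.xs.xs gives the answer.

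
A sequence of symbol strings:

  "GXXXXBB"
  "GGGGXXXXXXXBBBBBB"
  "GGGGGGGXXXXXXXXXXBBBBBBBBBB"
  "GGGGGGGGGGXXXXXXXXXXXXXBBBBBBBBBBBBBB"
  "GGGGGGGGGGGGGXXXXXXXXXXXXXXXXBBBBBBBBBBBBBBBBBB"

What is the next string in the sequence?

Reading off run lengths: G runs 1, 4, 7, 10, 13; X runs 4, 7, 10, 13, 16; B runs 2, 6, 10, 14, 18 — each is linear in n (n = 1, 2, …).
At n = 6 the blocks have lengths 16, 19, 22.

GGGGGGGGGGGGGGGGXXXXXXXXXXXXXXXXXXXBBBBBBBBBBBBBBBBBBBBBB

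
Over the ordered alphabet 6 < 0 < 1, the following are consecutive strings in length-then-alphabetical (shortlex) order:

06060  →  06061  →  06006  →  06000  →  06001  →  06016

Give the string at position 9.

Advancing 3 positions from 06016 through 06016 → 06010 → 06011 reaches term 9.

06166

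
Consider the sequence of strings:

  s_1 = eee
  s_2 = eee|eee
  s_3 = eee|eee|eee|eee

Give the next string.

eee|eee|eee|eee|eee|eee|eee|eee

s(k+1) = s(k)·|·s(k) — each term doubles the last with '|' between the halves.
So the next term is two copies of eee|eee|eee|eee with '|' between the halves.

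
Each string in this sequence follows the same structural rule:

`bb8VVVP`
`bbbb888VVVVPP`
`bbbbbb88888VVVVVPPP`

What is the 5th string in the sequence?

Reading off run lengths: b runs 2, 4, 6; 8 runs 1, 3, 5; V runs 3, 4, 5; P runs 1, 2, 3 — each is linear in n (n = 1, 2, …).
At n = 5 the blocks have lengths 10, 9, 7, 5.

bbbbbbbbbb888888888VVVVVVVPPPPP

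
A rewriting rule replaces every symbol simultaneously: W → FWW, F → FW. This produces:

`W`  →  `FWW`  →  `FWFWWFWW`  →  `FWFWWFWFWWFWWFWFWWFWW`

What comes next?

Rewriting the 21 symbols of FWFWWFWFWWFWWFWFWWFWW one by one yields FW FWW FW FWW FWW FW FWW FW FWW FWW FW FWW FWW FW FWW FW FWW FWW FW FWW FWW; concatenated:

FWFWWFWFWWFWWFWFWWFWFWWFWWFWFWWFWWFWFWWFWFWWFWWFWFWWFWW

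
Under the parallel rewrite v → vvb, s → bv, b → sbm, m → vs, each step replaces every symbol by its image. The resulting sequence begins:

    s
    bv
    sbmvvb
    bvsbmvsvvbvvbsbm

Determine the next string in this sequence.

sbmvvbbvsbmvsvvbbvvvbvvbsbmvvbvvbsbmbvsbmvs

Applying the rule to each of the 16 symbols of bvsbmvsvvbvvbsbm gives the pieces sbm vvb bv sbm vs vvb bv vvb vvb sbm vvb vvb sbm bv sbm vs, which concatenate to the answer.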